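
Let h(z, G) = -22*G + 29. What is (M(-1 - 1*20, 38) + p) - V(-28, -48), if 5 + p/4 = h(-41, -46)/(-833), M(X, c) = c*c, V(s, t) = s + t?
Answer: 1245336/833 ≈ 1495.0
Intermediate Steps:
h(z, G) = 29 - 22*G
M(X, c) = c**2
p = -20824/833 (p = -20 + 4*((29 - 22*(-46))/(-833)) = -20 + 4*((29 + 1012)*(-1/833)) = -20 + 4*(1041*(-1/833)) = -20 + 4*(-1041/833) = -20 - 4164/833 = -20824/833 ≈ -24.999)
(M(-1 - 1*20, 38) + p) - V(-28, -48) = (38**2 - 20824/833) - (-28 - 48) = (1444 - 20824/833) - 1*(-76) = 1182028/833 + 76 = 1245336/833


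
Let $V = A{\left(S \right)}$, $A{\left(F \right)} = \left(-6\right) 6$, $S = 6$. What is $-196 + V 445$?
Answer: $-16216$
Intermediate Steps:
$A{\left(F \right)} = -36$
$V = -36$
$-196 + V 445 = -196 - 16020 = -16216$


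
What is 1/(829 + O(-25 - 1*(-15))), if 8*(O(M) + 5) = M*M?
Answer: 2/1673 ≈ 0.0011955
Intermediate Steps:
O(M) = -5 + M²/8 (O(M) = -5 + (M*M)/8 = -5 + M²/8)
1/(829 + O(-25 - 1*(-15))) = 1/(829 + (-5 + (-25 - 1*(-15))²/8)) = 1/(829 + (-5 + (-25 + 15)²/8)) = 1/(829 + (-5 + (⅛)*(-10)²)) = 1/(829 + (-5 + (⅛)*100)) = 1/(829 + (-5 + 25/2)) = 1/(829 + 15/2) = 1/(1673/2) = 2/1673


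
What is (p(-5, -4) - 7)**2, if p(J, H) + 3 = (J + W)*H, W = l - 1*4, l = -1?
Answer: 900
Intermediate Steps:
W = -5 (W = -1 - 1*4 = -1 - 4 = -5)
p(J, H) = -3 + H*(-5 + J) (p(J, H) = -3 + (J - 5)*H = -3 + (-5 + J)*H = -3 + H*(-5 + J))
(p(-5, -4) - 7)**2 = ((-3 - 5*(-4) - 4*(-5)) - 7)**2 = ((-3 + 20 + 20) - 7)**2 = (37 - 7)**2 = 30**2 = 900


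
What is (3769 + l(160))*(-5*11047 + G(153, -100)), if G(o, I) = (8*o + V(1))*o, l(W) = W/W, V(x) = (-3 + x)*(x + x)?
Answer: 495472250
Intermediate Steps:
V(x) = 2*x*(-3 + x) (V(x) = (-3 + x)*(2*x) = 2*x*(-3 + x))
l(W) = 1
G(o, I) = o*(-4 + 8*o) (G(o, I) = (8*o + 2*1*(-3 + 1))*o = (8*o + 2*1*(-2))*o = (8*o - 4)*o = (-4 + 8*o)*o = o*(-4 + 8*o))
(3769 + l(160))*(-5*11047 + G(153, -100)) = (3769 + 1)*(-5*11047 + 4*153*(-1 + 2*153)) = 3770*(-55235 + 4*153*(-1 + 306)) = 3770*(-55235 + 4*153*305) = 3770*(-55235 + 186660) = 3770*131425 = 495472250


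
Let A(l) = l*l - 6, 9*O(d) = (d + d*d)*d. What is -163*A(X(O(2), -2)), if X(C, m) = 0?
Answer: 978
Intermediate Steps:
O(d) = d*(d + d²)/9 (O(d) = ((d + d*d)*d)/9 = ((d + d²)*d)/9 = (d*(d + d²))/9 = d*(d + d²)/9)
A(l) = -6 + l² (A(l) = l² - 6 = -6 + l²)
-163*A(X(O(2), -2)) = -163*(-6 + 0²) = -163*(-6 + 0) = -163*(-6) = 978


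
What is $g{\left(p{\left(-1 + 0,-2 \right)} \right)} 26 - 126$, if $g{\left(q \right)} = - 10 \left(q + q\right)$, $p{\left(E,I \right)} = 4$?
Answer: $-2206$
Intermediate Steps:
$g{\left(q \right)} = - 20 q$ ($g{\left(q \right)} = - 10 \cdot 2 q = - 20 q$)
$g{\left(p{\left(-1 + 0,-2 \right)} \right)} 26 - 126 = \left(-20\right) 4 \cdot 26 - 126 = \left(-80\right) 26 - 126 = -2080 - 126 = -2206$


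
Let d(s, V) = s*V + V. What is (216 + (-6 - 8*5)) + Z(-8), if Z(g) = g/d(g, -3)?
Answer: 3562/21 ≈ 169.62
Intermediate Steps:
d(s, V) = V + V*s (d(s, V) = V*s + V = V + V*s)
Z(g) = g/(-3 - 3*g) (Z(g) = g/((-3*(1 + g))) = g/(-3 - 3*g))
(216 + (-6 - 8*5)) + Z(-8) = (216 + (-6 - 8*5)) + (⅓)*(-8)/(-1 - 1*(-8)) = (216 + (-6 - 40)) + (⅓)*(-8)/(-1 + 8) = (216 - 46) + (⅓)*(-8)/7 = 170 + (⅓)*(-8)*(⅐) = 170 - 8/21 = 3562/21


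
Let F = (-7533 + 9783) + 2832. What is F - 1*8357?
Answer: -3275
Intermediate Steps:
F = 5082 (F = 2250 + 2832 = 5082)
F - 1*8357 = 5082 - 1*8357 = 5082 - 8357 = -3275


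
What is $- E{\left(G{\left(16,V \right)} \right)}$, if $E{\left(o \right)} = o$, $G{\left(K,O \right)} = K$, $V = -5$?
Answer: $-16$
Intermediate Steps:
$- E{\left(G{\left(16,V \right)} \right)} = \left(-1\right) 16 = -16$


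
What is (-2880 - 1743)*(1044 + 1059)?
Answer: -9722169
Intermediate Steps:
(-2880 - 1743)*(1044 + 1059) = -4623*2103 = -9722169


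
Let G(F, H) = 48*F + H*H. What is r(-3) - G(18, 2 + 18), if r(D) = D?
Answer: -1267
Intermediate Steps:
G(F, H) = H² + 48*F (G(F, H) = 48*F + H² = H² + 48*F)
r(-3) - G(18, 2 + 18) = -3 - ((2 + 18)² + 48*18) = -3 - (20² + 864) = -3 - (400 + 864) = -3 - 1*1264 = -3 - 1264 = -1267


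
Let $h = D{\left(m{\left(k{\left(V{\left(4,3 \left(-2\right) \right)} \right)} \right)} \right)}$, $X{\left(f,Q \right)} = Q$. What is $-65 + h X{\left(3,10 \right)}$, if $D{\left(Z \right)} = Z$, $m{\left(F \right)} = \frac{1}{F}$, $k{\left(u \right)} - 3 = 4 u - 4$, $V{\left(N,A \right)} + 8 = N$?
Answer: $- \frac{1115}{17} \approx -65.588$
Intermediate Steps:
$V{\left(N,A \right)} = -8 + N$
$k{\left(u \right)} = -1 + 4 u$ ($k{\left(u \right)} = 3 + \left(4 u - 4\right) = 3 + \left(-4 + 4 u\right) = -1 + 4 u$)
$h = - \frac{1}{17}$ ($h = \frac{1}{-1 + 4 \left(-8 + 4\right)} = \frac{1}{-1 + 4 \left(-4\right)} = \frac{1}{-1 - 16} = \frac{1}{-17} = - \frac{1}{17} \approx -0.058824$)
$-65 + h X{\left(3,10 \right)} = -65 - \frac{10}{17} = - \frac{1115}{17}$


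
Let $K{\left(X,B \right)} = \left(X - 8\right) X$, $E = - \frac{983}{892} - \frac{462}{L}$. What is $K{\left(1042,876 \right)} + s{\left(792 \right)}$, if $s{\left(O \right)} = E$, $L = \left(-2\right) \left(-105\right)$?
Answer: $\frac{4805314153}{4460} \approx 1.0774 \cdot 10^{6}$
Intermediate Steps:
$L = 210$
$E = - \frac{14727}{4460}$ ($E = - \frac{983}{892} - \frac{462}{210} = \left(-983\right) \frac{1}{892} - \frac{11}{5} = - \frac{983}{892} - \frac{11}{5} = - \frac{14727}{4460} \approx -3.302$)
$K{\left(X,B \right)} = X \left(-8 + X\right)$ ($K{\left(X,B \right)} = \left(-8 + X\right) X = X \left(-8 + X\right)$)
$s{\left(O \right)} = - \frac{14727}{4460}$
$K{\left(1042,876 \right)} + s{\left(792 \right)} = 1042 \left(-8 + 1042\right) - \frac{14727}{4460} = 1042 \cdot 1034 - \frac{14727}{4460} = 1077428 - \frac{14727}{4460} = \frac{4805314153}{4460}$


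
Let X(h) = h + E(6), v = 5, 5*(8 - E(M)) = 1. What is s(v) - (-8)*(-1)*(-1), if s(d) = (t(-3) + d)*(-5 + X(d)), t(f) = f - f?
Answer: 47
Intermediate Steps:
E(M) = 39/5 (E(M) = 8 - 1/5*1 = 8 - 1/5 = 39/5)
X(h) = 39/5 + h (X(h) = h + 39/5 = 39/5 + h)
t(f) = 0
s(d) = d*(14/5 + d) (s(d) = (0 + d)*(-5 + (39/5 + d)) = d*(14/5 + d))
s(v) - (-8)*(-1)*(-1) = (1/5)*5*(14 + 5*5) - (-8)*(-1)*(-1) = (1/5)*5*(14 + 25) - 4*2*(-1) = (1/5)*5*39 - 8*(-1) = 39 + 8 = 47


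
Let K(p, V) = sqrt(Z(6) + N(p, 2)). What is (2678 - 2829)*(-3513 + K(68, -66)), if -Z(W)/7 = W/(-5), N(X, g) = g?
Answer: 530463 - 302*sqrt(65)/5 ≈ 5.2998e+5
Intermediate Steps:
Z(W) = 7*W/5 (Z(W) = -7*W/(-5) = -7*W*(-1)/5 = -(-7)*W/5 = 7*W/5)
K(p, V) = 2*sqrt(65)/5 (K(p, V) = sqrt((7/5)*6 + 2) = sqrt(42/5 + 2) = sqrt(52/5) = 2*sqrt(65)/5)
(2678 - 2829)*(-3513 + K(68, -66)) = (2678 - 2829)*(-3513 + 2*sqrt(65)/5) = -151*(-3513 + 2*sqrt(65)/5) = 530463 - 302*sqrt(65)/5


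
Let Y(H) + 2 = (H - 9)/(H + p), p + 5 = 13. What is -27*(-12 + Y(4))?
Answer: 1557/4 ≈ 389.25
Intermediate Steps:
p = 8 (p = -5 + 13 = 8)
Y(H) = -2 + (-9 + H)/(8 + H) (Y(H) = -2 + (H - 9)/(H + 8) = -2 + (-9 + H)/(8 + H))
-27*(-12 + Y(4)) = -27*(-12 + (-25 - 1*4)/(8 + 4)) = -27*(-12 + (-25 - 4)/12) = -27*(-12 + (1/12)*(-29)) = -27*(-12 - 29/12) = -27*(-173/12) = 1557/4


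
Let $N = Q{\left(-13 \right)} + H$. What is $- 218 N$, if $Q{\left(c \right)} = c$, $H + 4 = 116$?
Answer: $-21582$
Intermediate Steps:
$H = 112$ ($H = -4 + 116 = 112$)
$N = 99$ ($N = -13 + 112 = 99$)
$- 218 N = \left(-218\right) 99 = -21582$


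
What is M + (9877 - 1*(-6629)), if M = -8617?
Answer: 7889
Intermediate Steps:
M + (9877 - 1*(-6629)) = -8617 + (9877 - 1*(-6629)) = -8617 + (9877 + 6629) = -8617 + 16506 = 7889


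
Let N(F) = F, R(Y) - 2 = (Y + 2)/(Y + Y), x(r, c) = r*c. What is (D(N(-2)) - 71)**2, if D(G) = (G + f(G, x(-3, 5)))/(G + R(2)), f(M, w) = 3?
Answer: 4900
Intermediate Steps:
x(r, c) = c*r
R(Y) = 2 + (2 + Y)/(2*Y) (R(Y) = 2 + (Y + 2)/(Y + Y) = 2 + (2 + Y)/((2*Y)) = 2 + (2 + Y)*(1/(2*Y)) = 2 + (2 + Y)/(2*Y))
D(G) = 1 (D(G) = (G + 3)/(G + (5/2 + 1/2)) = (3 + G)/(G + (5/2 + 1/2)) = (3 + G)/(G + 3) = (3 + G)/(3 + G) = 1)
(D(N(-2)) - 71)**2 = (1 - 71)**2 = (-70)**2 = 4900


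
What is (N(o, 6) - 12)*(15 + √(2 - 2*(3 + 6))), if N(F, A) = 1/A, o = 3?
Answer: -355/2 - 142*I/3 ≈ -177.5 - 47.333*I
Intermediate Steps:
(N(o, 6) - 12)*(15 + √(2 - 2*(3 + 6))) = (1/6 - 12)*(15 + √(2 - 2*(3 + 6))) = (⅙ - 12)*(15 + √(2 - 2*9)) = -71*(15 + √(2 - 18))/6 = -71*(15 + √(-16))/6 = -71*(15 + 4*I)/6 = -355/2 - 142*I/3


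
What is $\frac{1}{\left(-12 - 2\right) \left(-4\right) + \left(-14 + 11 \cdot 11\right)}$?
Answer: $\frac{1}{163} \approx 0.006135$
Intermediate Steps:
$\frac{1}{\left(-12 - 2\right) \left(-4\right) + \left(-14 + 11 \cdot 11\right)} = \frac{1}{\left(-14\right) \left(-4\right) + \left(-14 + 121\right)} = \frac{1}{56 + 107} = \frac{1}{163}$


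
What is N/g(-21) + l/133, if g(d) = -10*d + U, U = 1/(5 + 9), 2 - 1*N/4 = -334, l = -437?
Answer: 64069/20587 ≈ 3.1121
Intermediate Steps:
N = 1344 (N = 8 - 4*(-334) = 8 + 1336 = 1344)
U = 1/14 ≈ 0.071429
g(d) = 1/14 - 10*d (g(d) = -10*d + 1/14 = 1/14 - 10*d)
N/g(-21) + l/133 = 1344/(1/14 - 10*(-21)) - 437/133 = 1344/(1/14 + 210) - 437*1/133 = 1344/(2941/14) - 23/7 = 1344*(14/2941) - 23/7 = 18816/2941 - 23/7 = 64069/20587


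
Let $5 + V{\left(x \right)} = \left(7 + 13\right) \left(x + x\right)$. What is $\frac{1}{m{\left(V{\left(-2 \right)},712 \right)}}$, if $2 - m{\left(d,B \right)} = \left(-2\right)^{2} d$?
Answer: $\frac{1}{342} \approx 0.002924$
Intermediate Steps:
$V{\left(x \right)} = -5 + 40 x$ ($V{\left(x \right)} = -5 + \left(7 + 13\right) \left(x + x\right) = -5 + 20 \cdot 2 x = -5 + 40 x$)
$m{\left(d,B \right)} = 2 - 4 d$ ($m{\left(d,B \right)} = 2 - \left(-2\right)^{2} d = 2 - 4 d$)
$\frac{1}{m{\left(V{\left(-2 \right)},712 \right)}} = \frac{1}{2 - 4 \left(-5 + 40 \left(-2\right)\right)} = \frac{1}{2 - 4 \left(-5 - 80\right)} = \frac{1}{2 - -340} = \frac{1}{2 + 340} = \frac{1}{342}$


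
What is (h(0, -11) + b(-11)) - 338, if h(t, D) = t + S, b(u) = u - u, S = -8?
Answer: -346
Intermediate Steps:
b(u) = 0
h(t, D) = -8 + t (h(t, D) = t - 8 = -8 + t)
(h(0, -11) + b(-11)) - 338 = ((-8 + 0) + 0) - 338 = (-8 + 0) - 338 = -8 - 338 = -346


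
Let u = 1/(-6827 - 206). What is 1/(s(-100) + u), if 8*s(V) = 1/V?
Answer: -5626400/7833 ≈ -718.29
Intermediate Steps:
s(V) = 1/(8*V)
u = -1/7033 (u = 1/(-7033) = -1/7033 ≈ -0.00014219)
1/(s(-100) + u) = 1/((⅛)/(-100) - 1/7033) = 1/((⅛)*(-1/100) - 1/7033) = 1/(-1/800 - 1/7033) = 1/(-7833/5626400) = -5626400/7833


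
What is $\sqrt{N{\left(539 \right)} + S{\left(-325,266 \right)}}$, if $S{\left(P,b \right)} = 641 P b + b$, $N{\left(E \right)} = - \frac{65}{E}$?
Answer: $\frac{i \sqrt{328550697651}}{77} \approx 7444.1 i$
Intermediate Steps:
$S{\left(P,b \right)} = b + 641 P b$ ($S{\left(P,b \right)} = 641 P b + b = b + 641 P b$)
$\sqrt{N{\left(539 \right)} + S{\left(-325,266 \right)}} = \sqrt{- \frac{65}{539} + 266 \left(1 + 641 \left(-325\right)\right)} = \sqrt{\left(-65\right) \frac{1}{539} + 266 \left(1 - 208325\right)} = \sqrt{- \frac{65}{539} + 266 \left(-208324\right)} = \sqrt{- \frac{65}{539} - 55414184} = \sqrt{- \frac{29868245241}{539}} = \frac{i \sqrt{328550697651}}{77}$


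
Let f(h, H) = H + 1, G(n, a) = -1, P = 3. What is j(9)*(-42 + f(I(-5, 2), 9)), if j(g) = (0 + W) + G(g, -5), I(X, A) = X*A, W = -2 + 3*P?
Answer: -192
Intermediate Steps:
W = 7 (W = -2 + 3*3 = -2 + 9 = 7)
I(X, A) = A*X
f(h, H) = 1 + H
j(g) = 6 (j(g) = (0 + 7) - 1 = 7 - 1 = 6)
j(9)*(-42 + f(I(-5, 2), 9)) = 6*(-42 + (1 + 9)) = 6*(-42 + 10) = 6*(-32) = -192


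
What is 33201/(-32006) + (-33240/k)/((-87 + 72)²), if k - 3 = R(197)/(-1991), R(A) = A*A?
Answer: 31214860949/3941058810 ≈ 7.9204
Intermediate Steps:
R(A) = A²
k = -32836/1991 (k = 3 + 197²/(-1991) = 3 + 38809*(-1/1991) = 3 - 38809/1991 = -32836/1991 ≈ -16.492)
33201/(-32006) + (-33240/k)/((-87 + 72)²) = 33201/(-32006) + (-33240/(-32836/1991))/((-87 + 72)²) = 33201*(-1/32006) + (-33240*(-1991/32836))/((-15)²) = -33201/32006 + (16545210/8209)/225 = -33201/32006 + (16545210/8209)*(1/225) = -33201/32006 + 1103014/123135 = 31214860949/3941058810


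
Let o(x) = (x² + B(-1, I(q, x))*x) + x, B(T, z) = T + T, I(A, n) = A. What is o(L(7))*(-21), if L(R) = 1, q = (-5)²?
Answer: 0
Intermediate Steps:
q = 25
B(T, z) = 2*T
o(x) = x² - x (o(x) = (x² + (2*(-1))*x) + x = (x² - 2*x) + x = x² - x)
o(L(7))*(-21) = (1*(-1 + 1))*(-21) = (1*0)*(-21) = 0*(-21) = 0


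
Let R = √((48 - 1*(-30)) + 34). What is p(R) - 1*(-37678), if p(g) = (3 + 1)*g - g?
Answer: 37678 + 12*√7 ≈ 37710.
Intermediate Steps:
R = 4*√7 (R = √((48 + 30) + 34) = √(78 + 34) = √112 = 4*√7 ≈ 10.583)
p(g) = 3*g (p(g) = 4*g - g = 3*g)
p(R) - 1*(-37678) = 3*(4*√7) - 1*(-37678) = 12*√7 + 37678 = 37678 + 12*√7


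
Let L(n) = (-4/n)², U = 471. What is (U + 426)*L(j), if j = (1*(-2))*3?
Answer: 1196/3 ≈ 398.67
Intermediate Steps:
j = -6 (j = -2*3 = -6)
L(n) = 16/n²
(U + 426)*L(j) = (471 + 426)*(16/(-6)²) = 897*(16*(1/36)) = 897*(4/9) = 1196/3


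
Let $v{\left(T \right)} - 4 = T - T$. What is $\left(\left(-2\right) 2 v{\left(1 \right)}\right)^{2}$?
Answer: $256$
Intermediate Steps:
$v{\left(T \right)} = 4$ ($v{\left(T \right)} = 4 + \left(T - T\right) = 4 + 0 = 4$)
$\left(\left(-2\right) 2 v{\left(1 \right)}\right)^{2} = \left(\left(-2\right) 2 \cdot 4\right)^{2} = \left(\left(-4\right) 4\right)^{2} = \left(-16\right)^{2} = 256$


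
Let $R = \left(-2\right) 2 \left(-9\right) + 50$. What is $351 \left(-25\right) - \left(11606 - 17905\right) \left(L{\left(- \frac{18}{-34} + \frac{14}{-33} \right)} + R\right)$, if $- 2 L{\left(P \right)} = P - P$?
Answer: $532939$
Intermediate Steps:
$L{\left(P \right)} = 0$ ($L{\left(P \right)} = - \frac{P - P}{2} = \left(- \frac{1}{2}\right) 0 = 0$)
$R = 86$ ($R = \left(-4\right) \left(-9\right) + 50 = 36 + 50 = 86$)
$351 \left(-25\right) - \left(11606 - 17905\right) \left(L{\left(- \frac{18}{-34} + \frac{14}{-33} \right)} + R\right) = 351 \left(-25\right) - \left(11606 - 17905\right) \left(0 + 86\right) = -8775 - \left(-6299\right) 86 = -8775 - -541714 = -8775 + 541714 = 532939$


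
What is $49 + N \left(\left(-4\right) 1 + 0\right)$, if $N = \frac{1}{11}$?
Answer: $\frac{535}{11} \approx 48.636$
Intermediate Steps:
$N = \frac{1}{11} \approx 0.090909$
$49 + N \left(\left(-4\right) 1 + 0\right) = 49 + \frac{\left(-4\right) 1 + 0}{11} = 49 + \frac{-4 + 0}{11} = 49 + \frac{1}{11} \left(-4\right) = 49 - \frac{4}{11} = \frac{535}{11}$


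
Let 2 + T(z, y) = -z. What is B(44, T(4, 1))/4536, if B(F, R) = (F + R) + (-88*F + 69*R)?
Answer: -59/63 ≈ -0.93651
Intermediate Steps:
T(z, y) = -2 - z
B(F, R) = -87*F + 70*R
B(44, T(4, 1))/4536 = (-87*44 + 70*(-2 - 1*4))/4536 = (-3828 + 70*(-2 - 4))*(1/4536) = (-3828 + 70*(-6))*(1/4536) = (-3828 - 420)*(1/4536) = -4248*1/4536 = -59/63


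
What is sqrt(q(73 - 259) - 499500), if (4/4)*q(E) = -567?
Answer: 3*I*sqrt(55563) ≈ 707.15*I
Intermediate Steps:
q(E) = -567
sqrt(q(73 - 259) - 499500) = sqrt(-567 - 499500) = sqrt(-500067) = 3*I*sqrt(55563)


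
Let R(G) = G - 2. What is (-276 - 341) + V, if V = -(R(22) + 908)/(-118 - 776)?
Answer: -275335/447 ≈ -615.96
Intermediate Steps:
R(G) = -2 + G
V = 464/447 (V = -((-2 + 22) + 908)/(-118 - 776) = -(20 + 908)/(-894) = -928*(-1)/894 = -1*(-464/447) = 464/447 ≈ 1.0380)
(-276 - 341) + V = (-276 - 341) + 464/447 = -617 + 464/447 = -275335/447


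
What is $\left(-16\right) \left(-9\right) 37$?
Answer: $5328$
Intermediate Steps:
$\left(-16\right) \left(-9\right) 37 = 144 \cdot 37 = 5328$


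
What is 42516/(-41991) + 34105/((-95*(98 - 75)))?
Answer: -5350879/321931 ≈ -16.621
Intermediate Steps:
42516/(-41991) + 34105/((-95*(98 - 75))) = 42516*(-1/41991) + 34105/((-95*23)) = -14172/13997 + 34105/(-2185) = -14172/13997 + 34105*(-1/2185) = -14172/13997 - 359/23 = -5350879/321931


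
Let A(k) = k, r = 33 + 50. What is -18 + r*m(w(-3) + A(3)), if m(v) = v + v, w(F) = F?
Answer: -18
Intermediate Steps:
r = 83
m(v) = 2*v
-18 + r*m(w(-3) + A(3)) = -18 + 83*(2*(-3 + 3)) = -18 + 83*(2*0) = -18 + 83*0 = -18 + 0 = -18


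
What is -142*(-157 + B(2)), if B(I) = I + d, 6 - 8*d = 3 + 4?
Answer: 88111/4 ≈ 22028.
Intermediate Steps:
d = -⅛ (d = ¾ - (3 + 4)/8 = ¾ - ⅛*7 = ¾ - 7/8 = -⅛ ≈ -0.12500)
B(I) = -⅛ + I (B(I) = I - ⅛ = -⅛ + I)
-142*(-157 + B(2)) = -142*(-157 + (-⅛ + 2)) = -142*(-157 + 15/8) = -142*(-1241/8) = 88111/4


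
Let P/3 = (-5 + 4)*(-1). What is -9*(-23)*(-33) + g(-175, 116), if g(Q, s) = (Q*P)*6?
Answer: -9981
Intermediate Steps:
P = 3 (P = 3*((-5 + 4)*(-1)) = 3*(-1*(-1)) = 3*1 = 3)
g(Q, s) = 18*Q (g(Q, s) = (Q*3)*6 = (3*Q)*6 = 18*Q)
-9*(-23)*(-33) + g(-175, 116) = -9*(-23)*(-33) + 18*(-175) = 207*(-33) - 3150 = -6831 - 3150 = -9981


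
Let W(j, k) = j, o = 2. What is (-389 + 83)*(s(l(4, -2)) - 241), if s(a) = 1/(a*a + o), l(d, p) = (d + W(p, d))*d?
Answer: 811155/11 ≈ 73741.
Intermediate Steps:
l(d, p) = d*(d + p) (l(d, p) = (d + p)*d = d*(d + p))
s(a) = 1/(2 + a**2) (s(a) = 1/(a*a + 2) = 1/(a**2 + 2) = 1/(2 + a**2))
(-389 + 83)*(s(l(4, -2)) - 241) = (-389 + 83)*(1/(2 + (4*(4 - 2))**2) - 241) = -306*(1/(2 + (4*2)**2) - 241) = -306*(1/(2 + 8**2) - 241) = -306*(1/(2 + 64) - 241) = -306*(1/66 - 241) = -306*(-15905/66) = 811155/11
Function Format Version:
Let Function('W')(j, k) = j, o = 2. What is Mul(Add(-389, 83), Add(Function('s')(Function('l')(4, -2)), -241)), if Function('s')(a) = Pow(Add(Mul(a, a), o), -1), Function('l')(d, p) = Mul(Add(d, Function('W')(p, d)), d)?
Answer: Rational(811155, 11) ≈ 73741.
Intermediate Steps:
Function('l')(d, p) = Mul(d, Add(d, p)) (Function('l')(d, p) = Mul(Add(d, p), d) = Mul(d, Add(d, p)))
Function('s')(a) = Pow(Add(2, Pow(a, 2)), -1) (Function('s')(a) = Pow(Add(Mul(a, a), 2), -1) = Pow(Add(Pow(a, 2), 2), -1) = Pow(Add(2, Pow(a, 2)), -1))
Mul(Add(-389, 83), Add(Function('s')(Function('l')(4, -2)), -241)) = Mul(Add(-389, 83), Add(Pow(Add(2, Pow(Mul(4, Add(4, -2)), 2)), -1), -241)) = Mul(-306, Add(Pow(Add(2, Pow(Mul(4, 2), 2)), -1), -241)) = Mul(-306, Add(Pow(Add(2, Pow(8, 2)), -1), -241)) = Mul(-306, Add(Pow(Add(2, 64), -1), -241)) = Mul(-306, Add(Pow(66, -1), -241)) = Mul(-306, Add(Rational(1, 66), -241)) = Mul(-306, Rational(-15905, 66)) = Rational(811155, 11)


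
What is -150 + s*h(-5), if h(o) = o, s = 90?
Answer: -600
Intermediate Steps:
-150 + s*h(-5) = -150 + 90*(-5) = -150 - 450 = -600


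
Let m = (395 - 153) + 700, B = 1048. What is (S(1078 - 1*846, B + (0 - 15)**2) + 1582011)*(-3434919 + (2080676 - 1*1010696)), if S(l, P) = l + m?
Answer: -3744135950715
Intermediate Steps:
m = 942 (m = 242 + 700 = 942)
S(l, P) = 942 + l (S(l, P) = l + 942 = 942 + l)
(S(1078 - 1*846, B + (0 - 15)**2) + 1582011)*(-3434919 + (2080676 - 1*1010696)) = ((942 + (1078 - 1*846)) + 1582011)*(-3434919 + (2080676 - 1*1010696)) = ((942 + (1078 - 846)) + 1582011)*(-3434919 + (2080676 - 1010696)) = ((942 + 232) + 1582011)*(-3434919 + 1069980) = (1174 + 1582011)*(-2364939) = 1583185*(-2364939) = -3744135950715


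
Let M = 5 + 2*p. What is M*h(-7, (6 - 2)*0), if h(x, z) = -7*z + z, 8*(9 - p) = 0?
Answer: 0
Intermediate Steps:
p = 9 (p = 9 - 1/8*0 = 9 + 0 = 9)
h(x, z) = -6*z
M = 23 (M = 5 + 2*9 = 5 + 18 = 23)
M*h(-7, (6 - 2)*0) = 23*(-6*(6 - 2)*0) = 23*(-24*0) = 23*(-6*0) = 23*0 = 0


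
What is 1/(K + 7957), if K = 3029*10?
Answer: 1/38247 ≈ 2.6146e-5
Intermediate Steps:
K = 30290
1/(K + 7957) = 1/(30290 + 7957) = 1/38247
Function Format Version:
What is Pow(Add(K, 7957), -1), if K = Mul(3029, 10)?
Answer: Rational(1, 38247) ≈ 2.6146e-5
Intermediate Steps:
K = 30290
Pow(Add(K, 7957), -1) = Pow(Add(30290, 7957), -1) = Pow(38247, -1) = Rational(1, 38247)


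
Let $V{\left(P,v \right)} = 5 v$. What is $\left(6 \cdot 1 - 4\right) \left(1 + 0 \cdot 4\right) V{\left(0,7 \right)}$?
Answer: $70$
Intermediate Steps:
$\left(6 \cdot 1 - 4\right) \left(1 + 0 \cdot 4\right) V{\left(0,7 \right)} = \left(6 \cdot 1 - 4\right) \left(1 + 0 \cdot 4\right) 5 \cdot 7 = \left(6 - 4\right) \left(1 + 0\right) 35 = 2 \cdot 1 \cdot 35 = 2 \cdot 35 = 70$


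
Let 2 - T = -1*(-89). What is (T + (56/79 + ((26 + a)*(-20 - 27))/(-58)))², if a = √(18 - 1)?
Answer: 89544495377/20994724 - 7022928*√17/66439 ≈ 3829.3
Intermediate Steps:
a = √17 ≈ 4.1231
T = -87 (T = 2 - (-1)*(-89) = 2 - 1*89 = 2 - 89 = -87)
(T + (56/79 + ((26 + a)*(-20 - 27))/(-58)))² = (-87 + (56/79 + ((26 + √17)*(-20 - 27))/(-58)))² = (-87 + (56*(1/79) + ((26 + √17)*(-47))*(-1/58)))² = (-87 + (56/79 + (-1222 - 47*√17)*(-1/58)))² = (-87 + (56/79 + (611/29 + 47*√17/58)))² = (-87 + (49893/2291 + 47*√17/58))² = (-149424/2291 + 47*√17/58)²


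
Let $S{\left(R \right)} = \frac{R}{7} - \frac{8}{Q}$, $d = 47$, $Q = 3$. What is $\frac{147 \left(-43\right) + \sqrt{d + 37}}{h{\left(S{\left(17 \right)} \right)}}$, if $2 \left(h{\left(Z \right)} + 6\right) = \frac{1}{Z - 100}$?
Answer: $\frac{8870470}{8427} - \frac{8420 \sqrt{21}}{25281} \approx 1051.1$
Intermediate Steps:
$S{\left(R \right)} = - \frac{8}{3} + \frac{R}{7}$ ($S{\left(R \right)} = \frac{R}{7} - \frac{8}{3} = - \frac{8}{3} + \frac{R}{7}$)
$h{\left(Z \right)} = -6 + \frac{1}{2 \left(-100 + Z\right)}$ ($h{\left(Z \right)} = -6 + \frac{1}{2 \left(Z - 100\right)} = -6 + \frac{1}{2 \left(-100 + Z\right)}$)
$\frac{147 \left(-43\right) + \sqrt{d + 37}}{h{\left(S{\left(17 \right)} \right)}} = \frac{147 \left(-43\right) + \sqrt{47 + 37}}{\frac{1}{2} \frac{1}{-100 + \left(- \frac{8}{3} + \frac{1}{7} \cdot 17\right)} \left(1201 - 12 \left(- \frac{8}{3} + \frac{1}{7} \cdot 17\right)\right)} = \frac{-6321 + \sqrt{84}}{\frac{1}{2} \frac{1}{-100 + \left(- \frac{8}{3} + \frac{17}{7}\right)} \left(1201 - 12 \left(- \frac{8}{3} + \frac{17}{7}\right)\right)} = \frac{-6321 + 2 \sqrt{21}}{\frac{1}{2} \frac{1}{-100 - \frac{5}{21}} \left(1201 - - \frac{20}{7}\right)} = \frac{-6321 + 2 \sqrt{21}}{\frac{1}{2} \frac{1}{- \frac{2105}{21}} \left(1201 + \frac{20}{7}\right)} = \frac{-6321 + 2 \sqrt{21}}{\frac{1}{2} \left(- \frac{21}{2105}\right) \frac{8427}{7}} = \frac{-6321 + 2 \sqrt{21}}{- \frac{25281}{4210}} = \left(-6321 + 2 \sqrt{21}\right) \left(- \frac{4210}{25281}\right) = \frac{8870470}{8427} - \frac{8420 \sqrt{21}}{25281}$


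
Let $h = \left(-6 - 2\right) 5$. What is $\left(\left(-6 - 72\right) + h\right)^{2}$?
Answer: $13924$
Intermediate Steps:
$h = -40$ ($h = \left(-8\right) 5 = -40$)
$\left(\left(-6 - 72\right) + h\right)^{2} = \left(\left(-6 - 72\right) - 40\right)^{2} = \left(-78 - 40\right)^{2} = \left(-118\right)^{2} = 13924$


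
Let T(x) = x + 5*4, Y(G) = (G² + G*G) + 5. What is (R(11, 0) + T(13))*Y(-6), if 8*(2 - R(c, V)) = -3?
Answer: 21791/8 ≈ 2723.9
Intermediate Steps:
Y(G) = 5 + 2*G² (Y(G) = (G² + G²) + 5 = 2*G² + 5 = 5 + 2*G²)
R(c, V) = 19/8 (R(c, V) = 2 - ⅛*(-3) = 2 + 3/8 = 19/8)
T(x) = 20 + x (T(x) = x + 20 = 20 + x)
(R(11, 0) + T(13))*Y(-6) = (19/8 + (20 + 13))*(5 + 2*(-6)²) = (19/8 + 33)*(5 + 2*36) = 283*(5 + 72)/8 = (283/8)*77 = 21791/8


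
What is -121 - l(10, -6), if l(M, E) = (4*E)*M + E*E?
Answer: 83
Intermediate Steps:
l(M, E) = E² + 4*E*M (l(M, E) = 4*E*M + E² = E² + 4*E*M)
-121 - l(10, -6) = -121 - (-6)*(-6 + 4*10) = -121 - (-6)*(-6 + 40) = -121 - (-6)*34 = -121 - 1*(-204) = -121 + 204 = 83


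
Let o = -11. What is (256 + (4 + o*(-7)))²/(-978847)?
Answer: -113569/978847 ≈ -0.11602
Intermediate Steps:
(256 + (4 + o*(-7)))²/(-978847) = (256 + (4 - 11*(-7)))²/(-978847) = (256 + (4 + 77))²*(-1/978847) = (256 + 81)²*(-1/978847) = 337²*(-1/978847) = 113569*(-1/978847) = -113569/978847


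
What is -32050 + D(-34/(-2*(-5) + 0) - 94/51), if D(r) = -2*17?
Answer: -32084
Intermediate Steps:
D(r) = -34
-32050 + D(-34/(-2*(-5) + 0) - 94/51) = -32050 - 34 = -32084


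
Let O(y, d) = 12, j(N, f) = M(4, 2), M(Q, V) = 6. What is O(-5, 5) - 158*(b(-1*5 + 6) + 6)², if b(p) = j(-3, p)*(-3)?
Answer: -22740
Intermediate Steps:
j(N, f) = 6
b(p) = -18 (b(p) = 6*(-3) = -18)
O(-5, 5) - 158*(b(-1*5 + 6) + 6)² = 12 - 158*(-18 + 6)² = 12 - 158*(-12)² = 12 - 158*144 = 12 - 22752 = -22740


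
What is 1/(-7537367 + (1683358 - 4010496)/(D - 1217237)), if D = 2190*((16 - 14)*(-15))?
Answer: -1282937/9669964679741 ≈ -1.3267e-7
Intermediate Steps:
D = -65700 (D = 2190*(2*(-15)) = 2190*(-30) = -65700)
1/(-7537367 + (1683358 - 4010496)/(D - 1217237)) = 1/(-7537367 + (1683358 - 4010496)/(-65700 - 1217237)) = 1/(-7537367 - 2327138/(-1282937)) = 1/(-7537367 - 2327138*(-1/1282937)) = 1/(-7537367 + 2327138/1282937) = 1/(-9669964679741/1282937) = -1282937/9669964679741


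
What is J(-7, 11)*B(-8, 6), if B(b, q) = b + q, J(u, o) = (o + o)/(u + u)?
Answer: 22/7 ≈ 3.1429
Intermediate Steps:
J(u, o) = o/u (J(u, o) = (2*o)/((2*u)) = (2*o)*(1/(2*u)) = o/u)
J(-7, 11)*B(-8, 6) = (11/(-7))*(-8 + 6) = (11*(-1/7))*(-2) = -11/7*(-2) = 22/7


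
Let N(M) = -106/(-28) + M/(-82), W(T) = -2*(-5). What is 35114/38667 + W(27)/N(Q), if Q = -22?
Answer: 303658858/89978109 ≈ 3.3748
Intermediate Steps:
W(T) = 10
N(M) = 53/14 - M/82 (N(M) = -106*(-1/28) + M*(-1/82) = 53/14 - M/82)
35114/38667 + W(27)/N(Q) = 35114/38667 + 10/(53/14 - 1/82*(-22)) = 35114*(1/38667) + 10/(53/14 + 11/41) = 35114/38667 + 10/(2327/574) = 35114/38667 + 10*(574/2327) = 35114/38667 + 5740/2327 = 303658858/89978109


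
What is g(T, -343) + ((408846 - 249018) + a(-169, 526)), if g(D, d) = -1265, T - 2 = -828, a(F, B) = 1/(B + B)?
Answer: 166808277/1052 ≈ 1.5856e+5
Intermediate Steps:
a(F, B) = 1/(2*B)
T = -826 (T = 2 - 828 = -826)
g(T, -343) + ((408846 - 249018) + a(-169, 526)) = -1265 + ((408846 - 249018) + (½)/526) = -1265 + (159828 + (½)*(1/526)) = -1265 + (159828 + 1/1052) = -1265 + 168139057/1052 = 166808277/1052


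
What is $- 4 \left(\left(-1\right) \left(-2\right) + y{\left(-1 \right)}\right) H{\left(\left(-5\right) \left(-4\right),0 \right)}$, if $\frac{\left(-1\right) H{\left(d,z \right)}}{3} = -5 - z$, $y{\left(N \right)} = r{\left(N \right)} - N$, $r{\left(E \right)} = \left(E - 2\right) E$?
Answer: $-360$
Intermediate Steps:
$r{\left(E \right)} = E \left(-2 + E\right)$ ($r{\left(E \right)} = \left(-2 + E\right) E = E \left(-2 + E\right)$)
$y{\left(N \right)} = - N + N \left(-2 + N\right)$ ($y{\left(N \right)} = N \left(-2 + N\right) - N = - N + N \left(-2 + N\right)$)
$H{\left(d,z \right)} = 15 + 3 z$ ($H{\left(d,z \right)} = - 3 \left(-5 - z\right) = 15 + 3 z$)
$- 4 \left(\left(-1\right) \left(-2\right) + y{\left(-1 \right)}\right) H{\left(\left(-5\right) \left(-4\right),0 \right)} = - 4 \left(\left(-1\right) \left(-2\right) - \left(-3 - 1\right)\right) \left(15 + 3 \cdot 0\right) = - 4 \left(2 - -4\right) \left(15 + 0\right) = - 4 \left(2 + 4\right) 15 = - 4 \cdot 6 \cdot 15 = - 24 \cdot 15 = \left(-1\right) 360 = -360$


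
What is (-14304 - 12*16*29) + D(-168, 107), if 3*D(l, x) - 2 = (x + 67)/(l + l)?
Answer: -3338413/168 ≈ -19872.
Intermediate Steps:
D(l, x) = 2/3 + (67 + x)/(6*l) (D(l, x) = 2/3 + ((x + 67)/(l + l))/3 = 2/3 + ((67 + x)/((2*l)))/3 = 2/3 + ((67 + x)*(1/(2*l)))/3 = 2/3 + ((67 + x)/(2*l))/3 = 2/3 + (67 + x)/(6*l))
(-14304 - 12*16*29) + D(-168, 107) = (-14304 - 12*16*29) + (1/6)*(67 + 107 + 4*(-168))/(-168) = (-14304 - 192*29) + (1/6)*(-1/168)*(67 + 107 - 672) = (-14304 - 5568) + (1/6)*(-1/168)*(-498) = -19872 + 83/168 = -3338413/168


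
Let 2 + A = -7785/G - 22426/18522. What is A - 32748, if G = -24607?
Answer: -7463451555656/227885427 ≈ -32751.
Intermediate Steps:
A = -659592260/227885427 (A = -2 + (-7785/(-24607) - 22426/18522) = -2 + (-7785*(-1/24607) - 22426*1/18522) = -2 + (7785/24607 - 11213/9261) = -2 - 203821406/227885427 = -659592260/227885427 ≈ -2.8944)
A - 32748 = -659592260/227885427 - 32748 = -7463451555656/227885427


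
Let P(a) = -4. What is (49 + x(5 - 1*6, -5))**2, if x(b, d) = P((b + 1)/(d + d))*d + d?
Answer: 4096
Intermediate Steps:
x(b, d) = -3*d (x(b, d) = -4*d + d = -3*d)
(49 + x(5 - 1*6, -5))**2 = (49 - 3*(-5))**2 = (49 + 15)**2 = 64**2 = 4096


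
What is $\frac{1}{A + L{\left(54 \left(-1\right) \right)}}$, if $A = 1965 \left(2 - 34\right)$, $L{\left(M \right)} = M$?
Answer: $- \frac{1}{62934} \approx -1.589 \cdot 10^{-5}$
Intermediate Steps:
$A = -62880$ ($A = 1965 \left(2 - 34\right) = 1965 \left(-32\right) = -62880$)
$\frac{1}{A + L{\left(54 \left(-1\right) \right)}} = \frac{1}{-62880 + 54 \left(-1\right)} = \frac{1}{-62880 - 54} = \frac{1}{-62934} = - \frac{1}{62934}$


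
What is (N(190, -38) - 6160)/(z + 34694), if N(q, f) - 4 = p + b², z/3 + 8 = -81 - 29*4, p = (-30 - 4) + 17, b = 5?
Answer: -116/643 ≈ -0.18040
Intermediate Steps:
p = -17 (p = -34 + 17 = -17)
z = -615 (z = -24 + 3*(-81 - 29*4) = -24 + 3*(-81 - 116) = -24 + 3*(-197) = -24 - 591 = -615)
N(q, f) = 12 (N(q, f) = 4 + (-17 + 5²) = 4 + (-17 + 25) = 4 + 8 = 12)
(N(190, -38) - 6160)/(z + 34694) = (12 - 6160)/(-615 + 34694) = -6148/34079 = -6148*1/34079 = -116/643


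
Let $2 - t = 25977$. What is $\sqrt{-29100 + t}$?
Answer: $5 i \sqrt{2203} \approx 234.68 i$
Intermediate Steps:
$t = -25975$ ($t = 2 - 25977 = -25975$)
$\sqrt{-29100 + t} = \sqrt{-29100 - 25975} = \sqrt{-55075} = 5 i \sqrt{2203}$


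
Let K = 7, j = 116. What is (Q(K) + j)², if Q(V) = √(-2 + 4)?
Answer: (116 + √2)² ≈ 13786.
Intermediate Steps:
Q(V) = √2
(Q(K) + j)² = (√2 + 116)² = (116 + √2)²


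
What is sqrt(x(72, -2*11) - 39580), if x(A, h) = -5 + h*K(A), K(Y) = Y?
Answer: I*sqrt(41169) ≈ 202.9*I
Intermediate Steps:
x(A, h) = -5 + A*h (x(A, h) = -5 + h*A = -5 + A*h)
sqrt(x(72, -2*11) - 39580) = sqrt((-5 + 72*(-2*11)) - 39580) = sqrt((-5 + 72*(-22)) - 39580) = sqrt((-5 - 1584) - 39580) = sqrt(-1589 - 39580) = sqrt(-41169) = I*sqrt(41169)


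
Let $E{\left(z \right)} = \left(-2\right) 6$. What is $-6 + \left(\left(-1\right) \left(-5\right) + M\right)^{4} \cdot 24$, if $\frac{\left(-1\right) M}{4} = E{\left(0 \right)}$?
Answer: $189371538$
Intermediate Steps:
$E{\left(z \right)} = -12$
$M = 48$ ($M = \left(-4\right) \left(-12\right) = 48$)
$-6 + \left(\left(-1\right) \left(-5\right) + M\right)^{4} \cdot 24 = -6 + \left(\left(-1\right) \left(-5\right) + 48\right)^{4} \cdot 24 = -6 + \left(5 + 48\right)^{4} \cdot 24 = -6 + 53^{4} \cdot 24 = -6 + 7890481 \cdot 24 = -6 + 189371544 = 189371538$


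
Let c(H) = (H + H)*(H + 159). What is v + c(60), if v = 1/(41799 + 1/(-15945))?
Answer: 17515227235065/666485054 ≈ 26280.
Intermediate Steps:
c(H) = 2*H*(159 + H) (c(H) = (2*H)*(159 + H) = 2*H*(159 + H))
v = 15945/666485054 (v = 1/(41799 - 1/15945) = 1/(666485054/15945) = 15945/666485054 ≈ 2.3924e-5)
v + c(60) = 15945/666485054 + 2*60*(159 + 60) = 15945/666485054 + 2*60*219 = 15945/666485054 + 26280 = 17515227235065/666485054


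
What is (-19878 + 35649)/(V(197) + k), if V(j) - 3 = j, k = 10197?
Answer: 15771/10397 ≈ 1.5169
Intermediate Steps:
V(j) = 3 + j
(-19878 + 35649)/(V(197) + k) = (-19878 + 35649)/((3 + 197) + 10197) = 15771/(200 + 10197) = 15771/10397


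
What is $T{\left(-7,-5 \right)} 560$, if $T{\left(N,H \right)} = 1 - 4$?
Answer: $-1680$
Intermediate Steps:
$T{\left(N,H \right)} = -3$
$T{\left(-7,-5 \right)} 560 = \left(-3\right) 560 = -1680$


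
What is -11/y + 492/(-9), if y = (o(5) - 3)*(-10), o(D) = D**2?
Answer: -3277/60 ≈ -54.617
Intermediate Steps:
y = -220 (y = (5**2 - 3)*(-10) = (25 - 3)*(-10) = 22*(-10) = -220)
-11/y + 492/(-9) = -11/(-220) + 492/(-9) = -11*(-1/220) + 492*(-1/9) = 1/20 - 164/3 = -3277/60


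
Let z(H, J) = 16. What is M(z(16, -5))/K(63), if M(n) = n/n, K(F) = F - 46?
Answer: 1/17 ≈ 0.058824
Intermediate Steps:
K(F) = -46 + F
M(n) = 1
M(z(16, -5))/K(63) = 1/(-46 + 63) = 1/17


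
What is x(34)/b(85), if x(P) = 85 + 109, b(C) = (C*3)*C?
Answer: 194/21675 ≈ 0.0089504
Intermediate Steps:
b(C) = 3*C² (b(C) = (3*C)*C = 3*C²)
x(P) = 194
x(34)/b(85) = 194/((3*85²)) = 194/((3*7225)) = 194/21675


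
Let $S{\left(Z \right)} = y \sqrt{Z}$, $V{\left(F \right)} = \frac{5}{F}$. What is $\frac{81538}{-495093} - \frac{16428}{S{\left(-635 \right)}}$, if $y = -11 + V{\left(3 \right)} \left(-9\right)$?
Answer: $- \frac{81538}{495093} - \frac{8214 i \sqrt{635}}{8255} \approx -0.16469 - 25.074 i$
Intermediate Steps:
$y = -26$ ($y = -11 + \frac{5}{3} \left(-9\right) = -11 - 15 = -26$)
$S{\left(Z \right)} = - 26 \sqrt{Z}$
$\frac{81538}{-495093} - \frac{16428}{S{\left(-635 \right)}} = \frac{81538}{-495093} - \frac{16428}{\left(-26\right) \sqrt{-635}} = 81538 \left(- \frac{1}{495093}\right) - \frac{16428}{\left(-26\right) i \sqrt{635}} = - \frac{81538}{495093} - \frac{16428}{\left(-26\right) i \sqrt{635}} = - \frac{81538}{495093} - 16428 \frac{i \sqrt{635}}{16510} = - \frac{81538}{495093} - \frac{8214 i \sqrt{635}}{8255}$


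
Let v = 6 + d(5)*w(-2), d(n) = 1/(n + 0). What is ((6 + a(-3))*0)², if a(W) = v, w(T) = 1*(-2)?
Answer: 0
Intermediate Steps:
d(n) = 1/n
w(T) = -2
v = 28/5 (v = 6 - 2/5 = 6 + (⅕)*(-2) = 6 - ⅖ = 28/5 ≈ 5.6000)
a(W) = 28/5
((6 + a(-3))*0)² = ((6 + 28/5)*0)² = ((58/5)*0)² = 0² = 0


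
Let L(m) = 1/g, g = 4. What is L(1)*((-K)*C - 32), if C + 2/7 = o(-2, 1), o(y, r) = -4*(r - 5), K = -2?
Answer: -1/7 ≈ -0.14286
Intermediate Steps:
o(y, r) = 20 - 4*r (o(y, r) = -4*(-5 + r) = 20 - 4*r)
L(m) = 1/4
C = 110/7 (C = -2/7 + (20 - 4*1) = -2/7 + (20 - 4) = -2/7 + 16 = 110/7 ≈ 15.714)
L(1)*((-K)*C - 32) = (-1*(-2)*(110/7) - 32)/4 = (2*(110/7) - 32)/4 = (220/7 - 32)/4 = (1/4)*(-4/7) = -1/7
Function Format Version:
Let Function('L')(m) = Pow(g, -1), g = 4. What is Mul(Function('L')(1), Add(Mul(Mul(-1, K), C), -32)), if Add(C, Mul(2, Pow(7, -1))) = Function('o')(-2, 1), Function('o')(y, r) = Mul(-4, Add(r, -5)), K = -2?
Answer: Rational(-1, 7) ≈ -0.14286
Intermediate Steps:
Function('o')(y, r) = Add(20, Mul(-4, r)) (Function('o')(y, r) = Mul(-4, Add(-5, r)) = Add(20, Mul(-4, r)))
Function('L')(m) = Rational(1, 4) (Function('L')(m) = Pow(4, -1) = Rational(1, 4))
C = Rational(110, 7) (C = Add(Rational(-2, 7), Add(20, Mul(-4, 1))) = Add(Rational(-2, 7), Add(20, -4)) = Add(Rational(-2, 7), 16) = Rational(110, 7) ≈ 15.714)
Mul(Function('L')(1), Add(Mul(Mul(-1, K), C), -32)) = Mul(Rational(1, 4), Add(Mul(Mul(-1, -2), Rational(110, 7)), -32)) = Mul(Rational(1, 4), Add(Mul(2, Rational(110, 7)), -32)) = Mul(Rational(1, 4), Add(Rational(220, 7), -32)) = Mul(Rational(1, 4), Rational(-4, 7)) = Rational(-1, 7)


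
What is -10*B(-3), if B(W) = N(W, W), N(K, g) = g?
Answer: 30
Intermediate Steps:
B(W) = W
-10*B(-3) = -10*(-3) = 30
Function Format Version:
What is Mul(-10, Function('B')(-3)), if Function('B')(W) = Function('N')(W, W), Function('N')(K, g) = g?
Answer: 30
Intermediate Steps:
Function('B')(W) = W
Mul(-10, Function('B')(-3)) = Mul(-10, -3) = 30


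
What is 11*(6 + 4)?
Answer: 110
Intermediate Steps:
11*(6 + 4) = 11*10 = 110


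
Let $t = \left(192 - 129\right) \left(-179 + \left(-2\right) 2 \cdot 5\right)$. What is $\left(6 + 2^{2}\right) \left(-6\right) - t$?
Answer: $12477$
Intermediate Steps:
$t = -12537$ ($t = 63 \left(-179 - 20\right) = 63 \left(-199\right) = -12537$)
$\left(6 + 2^{2}\right) \left(-6\right) - t = \left(6 + 2^{2}\right) \left(-6\right) - -12537 = \left(6 + 4\right) \left(-6\right) + 12537 = 10 \left(-6\right) + 12537 = -60 + 12537 = 12477$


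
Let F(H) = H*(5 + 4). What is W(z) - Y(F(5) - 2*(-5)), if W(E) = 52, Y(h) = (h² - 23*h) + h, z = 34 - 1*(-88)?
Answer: -1763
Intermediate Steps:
z = 122 (z = 34 + 88 = 122)
F(H) = 9*H (F(H) = H*9 = 9*H)
Y(h) = h² - 22*h
W(z) - Y(F(5) - 2*(-5)) = 52 - (9*5 - 2*(-5))*(-22 + (9*5 - 2*(-5))) = 52 - (45 + 10)*(-22 + (45 + 10)) = 52 - 55*(-22 + 55) = 52 - 55*33 = 52 - 1*1815 = 52 - 1815 = -1763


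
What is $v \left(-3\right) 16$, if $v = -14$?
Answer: $672$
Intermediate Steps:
$v \left(-3\right) 16 = \left(-14\right) \left(-3\right) 16 = 42 \cdot 16 = 672$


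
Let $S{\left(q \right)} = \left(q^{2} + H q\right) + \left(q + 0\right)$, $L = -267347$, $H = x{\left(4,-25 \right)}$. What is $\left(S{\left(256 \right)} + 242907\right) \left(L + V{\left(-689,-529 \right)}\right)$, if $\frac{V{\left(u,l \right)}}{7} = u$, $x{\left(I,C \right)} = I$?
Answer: $-84297308910$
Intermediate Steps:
$V{\left(u,l \right)} = 7 u$
$H = 4$
$S{\left(q \right)} = q^{2} + 5 q$ ($S{\left(q \right)} = \left(q^{2} + 4 q\right) + \left(q + 0\right) = \left(q^{2} + 4 q\right) + q = q^{2} + 5 q$)
$\left(S{\left(256 \right)} + 242907\right) \left(L + V{\left(-689,-529 \right)}\right) = \left(256 \left(5 + 256\right) + 242907\right) \left(-267347 + 7 \left(-689\right)\right) = \left(256 \cdot 261 + 242907\right) \left(-267347 - 4823\right) = \left(66816 + 242907\right) \left(-272170\right) = 309723 \left(-272170\right) = -84297308910$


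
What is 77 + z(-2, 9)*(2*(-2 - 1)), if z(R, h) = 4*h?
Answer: -139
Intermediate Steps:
77 + z(-2, 9)*(2*(-2 - 1)) = 77 + (4*9)*(2*(-2 - 1)) = 77 + 36*(2*(-3)) = 77 + 36*(-6) = 77 - 216 = -139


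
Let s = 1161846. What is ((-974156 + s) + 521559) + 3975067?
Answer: 4684316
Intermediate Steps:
((-974156 + s) + 521559) + 3975067 = ((-974156 + 1161846) + 521559) + 3975067 = (187690 + 521559) + 3975067 = 709249 + 3975067 = 4684316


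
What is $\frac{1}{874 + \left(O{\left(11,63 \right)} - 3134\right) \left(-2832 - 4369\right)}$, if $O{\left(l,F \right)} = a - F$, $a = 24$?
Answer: $\frac{1}{22849647} \approx 4.3764 \cdot 10^{-8}$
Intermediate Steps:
$O{\left(l,F \right)} = 24 - F$
$\frac{1}{874 + \left(O{\left(11,63 \right)} - 3134\right) \left(-2832 - 4369\right)} = \frac{1}{874 + \left(\left(24 - 63\right) - 3134\right) \left(-2832 - 4369\right)} = \frac{1}{874 + \left(\left(24 - 63\right) - 3134\right) \left(-7201\right)} = \frac{1}{874 + \left(-39 - 3134\right) \left(-7201\right)} = \frac{1}{874 - -22848773} = \frac{1}{874 + 22848773} = \frac{1}{22849647}$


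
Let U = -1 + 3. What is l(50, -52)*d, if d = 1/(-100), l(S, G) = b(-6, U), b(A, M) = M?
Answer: -1/50 ≈ -0.020000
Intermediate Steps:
U = 2
l(S, G) = 2
d = -1/100 ≈ -0.010000
l(50, -52)*d = 2*(-1/100) = -1/50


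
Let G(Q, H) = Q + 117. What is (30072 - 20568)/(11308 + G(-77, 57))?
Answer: 2376/2837 ≈ 0.83750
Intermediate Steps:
G(Q, H) = 117 + Q
(30072 - 20568)/(11308 + G(-77, 57)) = (30072 - 20568)/(11308 + (117 - 77)) = 9504/(11308 + 40) = 9504/11348 = 9504*(1/11348) = 2376/2837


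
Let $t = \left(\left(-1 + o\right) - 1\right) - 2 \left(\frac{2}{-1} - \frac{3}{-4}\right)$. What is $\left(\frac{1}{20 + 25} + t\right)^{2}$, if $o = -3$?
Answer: $\frac{49729}{8100} \approx 6.1394$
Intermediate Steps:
$t = - \frac{5}{2}$ ($t = \left(\left(-1 - 3\right) - 1\right) - 2 \left(\frac{2}{-1} - \frac{3}{-4}\right) = \left(-4 - 1\right) - 2 \left(2 \left(-1\right) - - \frac{3}{4}\right) = -5 - 2 \left(-2 + \frac{3}{4}\right) = -5 - - \frac{5}{2} = -5 + \frac{5}{2} = - \frac{5}{2} \approx -2.5$)
$\left(\frac{1}{20 + 25} + t\right)^{2} = \left(\frac{1}{20 + 25} - \frac{5}{2}\right)^{2} = \left(\frac{1}{45} - \frac{5}{2}\right)^{2} = \left(- \frac{223}{90}\right)^{2} = \frac{49729}{8100}$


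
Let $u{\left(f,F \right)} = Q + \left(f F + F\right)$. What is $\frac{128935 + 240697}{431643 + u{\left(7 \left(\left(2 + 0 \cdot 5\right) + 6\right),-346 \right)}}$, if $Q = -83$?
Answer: $\frac{184816}{205919} \approx 0.89752$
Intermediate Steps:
$u{\left(f,F \right)} = -83 + F + F f$ ($u{\left(f,F \right)} = -83 + \left(f F + F\right) = -83 + \left(F f + F\right) = -83 + \left(F + F f\right) = -83 + F + F f$)
$\frac{128935 + 240697}{431643 + u{\left(7 \left(\left(2 + 0 \cdot 5\right) + 6\right),-346 \right)}} = \frac{128935 + 240697}{431643 - \left(429 + 346 \cdot 7 \left(\left(2 + 0 \cdot 5\right) + 6\right)\right)} = \frac{369632}{431643 - \left(429 + 346 \cdot 7 \left(\left(2 + 0\right) + 6\right)\right)} = \frac{369632}{431643 - \left(429 + 346 \cdot 7 \left(2 + 6\right)\right)} = \frac{369632}{431643 - \left(429 + 346 \cdot 7 \cdot 8\right)} = \frac{369632}{431643 - 19805} = \frac{369632}{411838} = 369632 \cdot \frac{1}{411838} = \frac{184816}{205919}$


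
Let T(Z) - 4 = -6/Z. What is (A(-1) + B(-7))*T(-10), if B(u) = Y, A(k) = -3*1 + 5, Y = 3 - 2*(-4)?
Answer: 299/5 ≈ 59.800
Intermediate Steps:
Y = 11 (Y = 3 + 8 = 11)
A(k) = 2 (A(k) = -3 + 5 = 2)
B(u) = 11
T(Z) = 4 - 6/Z
(A(-1) + B(-7))*T(-10) = (2 + 11)*(4 - 6/(-10)) = 13*(4 - 6*(-⅒)) = 13*(4 + ⅗) = 13*(23/5) = 299/5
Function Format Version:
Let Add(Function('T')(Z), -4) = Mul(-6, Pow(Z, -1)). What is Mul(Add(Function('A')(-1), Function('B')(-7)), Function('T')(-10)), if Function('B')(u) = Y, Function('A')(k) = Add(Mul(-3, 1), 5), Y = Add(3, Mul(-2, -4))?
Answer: Rational(299, 5) ≈ 59.800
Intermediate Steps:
Y = 11 (Y = Add(3, 8) = 11)
Function('A')(k) = 2 (Function('A')(k) = Add(-3, 5) = 2)
Function('B')(u) = 11
Function('T')(Z) = Add(4, Mul(-6, Pow(Z, -1)))
Mul(Add(Function('A')(-1), Function('B')(-7)), Function('T')(-10)) = Mul(Add(2, 11), Add(4, Mul(-6, Pow(-10, -1)))) = Mul(13, Add(4, Mul(-6, Rational(-1, 10)))) = Mul(13, Add(4, Rational(3, 5))) = Mul(13, Rational(23, 5)) = Rational(299, 5)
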